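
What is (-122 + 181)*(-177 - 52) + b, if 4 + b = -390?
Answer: -13905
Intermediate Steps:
b = -394 (b = -4 - 390 = -394)
(-122 + 181)*(-177 - 52) + b = (-122 + 181)*(-177 - 52) - 394 = 59*(-229) - 394 = -13511 - 394 = -13905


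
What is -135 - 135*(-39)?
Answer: 5130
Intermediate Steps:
-135 - 135*(-39) = -135 + 5265 = 5130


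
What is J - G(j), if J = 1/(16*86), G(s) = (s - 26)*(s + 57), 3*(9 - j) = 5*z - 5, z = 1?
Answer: 1543873/1376 ≈ 1122.0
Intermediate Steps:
j = 9 (j = 9 - (5*1 - 5)/3 = 9 - (5 - 5)/3 = 9 - ⅓*0 = 9 + 0 = 9)
G(s) = (-26 + s)*(57 + s)
J = 1/1376 ≈ 0.00072674
J - G(j) = 1/1376 - (-1482 + 9² + 31*9) = 1/1376 - (-1482 + 81 + 279) = 1/1376 - 1*(-1122) = 1/1376 + 1122 = 1543873/1376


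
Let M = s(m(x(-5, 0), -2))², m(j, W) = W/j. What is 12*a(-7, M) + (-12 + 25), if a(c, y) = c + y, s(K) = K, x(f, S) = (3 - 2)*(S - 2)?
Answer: -59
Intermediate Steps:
x(f, S) = -2 + S (x(f, S) = 1*(-2 + S) = -2 + S)
M = 1 (M = (-2/(-2 + 0))² = (-2/(-2))² = (-2*(-½))² = 1² = 1)
12*a(-7, M) + (-12 + 25) = 12*(-7 + 1) + (-12 + 25) = 12*(-6) + 13 = -72 + 13 = -59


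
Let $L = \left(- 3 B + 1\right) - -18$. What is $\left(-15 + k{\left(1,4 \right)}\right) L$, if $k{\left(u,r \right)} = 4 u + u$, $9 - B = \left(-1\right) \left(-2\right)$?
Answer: $20$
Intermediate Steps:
$B = 7$ ($B = 9 - \left(-1\right) \left(-2\right) = 9 - 2 = 7$)
$k{\left(u,r \right)} = 5 u$
$L = -2$ ($L = \left(\left(-3\right) 7 + 1\right) - -18 = \left(-21 + 1\right) + 18 = -20 + 18 = -2$)
$\left(-15 + k{\left(1,4 \right)}\right) L = \left(-15 + 5 \cdot 1\right) \left(-2\right) = \left(-15 + 5\right) \left(-2\right) = \left(-10\right) \left(-2\right) = 20$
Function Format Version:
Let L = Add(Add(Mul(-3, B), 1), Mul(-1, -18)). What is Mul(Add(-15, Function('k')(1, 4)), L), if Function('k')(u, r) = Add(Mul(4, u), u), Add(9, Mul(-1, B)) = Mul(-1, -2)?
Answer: 20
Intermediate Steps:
B = 7 (B = Add(9, Mul(-1, Mul(-1, -2))) = Add(9, Mul(-1, 2)) = Add(9, -2) = 7)
Function('k')(u, r) = Mul(5, u)
L = -2 (L = Add(Add(Mul(-3, 7), 1), Mul(-1, -18)) = Add(Add(-21, 1), 18) = Add(-20, 18) = -2)
Mul(Add(-15, Function('k')(1, 4)), L) = Mul(Add(-15, Mul(5, 1)), -2) = Mul(Add(-15, 5), -2) = Mul(-10, -2) = 20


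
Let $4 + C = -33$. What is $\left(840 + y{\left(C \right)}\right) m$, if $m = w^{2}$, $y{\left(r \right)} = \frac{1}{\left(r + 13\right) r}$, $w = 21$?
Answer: $\frac{109650387}{296} \approx 3.7044 \cdot 10^{5}$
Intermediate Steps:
$C = -37$ ($C = -4 - 33 = -37$)
$y{\left(r \right)} = \frac{1}{r \left(13 + r\right)}$ ($y{\left(r \right)} = \frac{1}{\left(13 + r\right) r} = \frac{1}{r \left(13 + r\right)}$)
$m = 441$ ($m = 21^{2} = 441$)
$\left(840 + y{\left(C \right)}\right) m = \left(840 + \frac{1}{\left(-37\right) \left(13 - 37\right)}\right) 441 = \left(840 - \frac{1}{37 \left(-24\right)}\right) 441 = \left(840 - - \frac{1}{888}\right) 441 = \left(840 + \frac{1}{888}\right) 441 = \frac{745921}{888} \cdot 441 = \frac{109650387}{296}$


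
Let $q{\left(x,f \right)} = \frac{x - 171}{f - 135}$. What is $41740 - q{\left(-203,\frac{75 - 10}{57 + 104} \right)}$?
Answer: $\frac{41111163}{985} \approx 41737.0$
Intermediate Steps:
$q{\left(x,f \right)} = \frac{-171 + x}{-135 + f}$
$41740 - q{\left(-203,\frac{75 - 10}{57 + 104} \right)} = 41740 - \frac{-171 - 203}{-135 + \frac{75 - 10}{57 + 104}} = 41740 - \frac{1}{-135 + \frac{65}{161}} \left(-374\right) = 41740 - \frac{1}{- \frac{21670}{161}} \left(-374\right) = 41740 - \left(- \frac{161}{21670}\right) \left(-374\right) = 41740 - \frac{2737}{985} = \frac{41111163}{985}$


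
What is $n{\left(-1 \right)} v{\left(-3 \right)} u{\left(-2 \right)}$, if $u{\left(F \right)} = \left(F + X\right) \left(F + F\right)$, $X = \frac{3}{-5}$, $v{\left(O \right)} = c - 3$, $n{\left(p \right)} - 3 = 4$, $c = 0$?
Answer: $- \frac{1092}{5} \approx -218.4$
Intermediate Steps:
$n{\left(p \right)} = 7$ ($n{\left(p \right)} = 3 + 4 = 7$)
$v{\left(O \right)} = -3$ ($v{\left(O \right)} = 0 - 3 = -3$)
$X = - \frac{3}{5}$ ($X = 3 \left(- \frac{1}{5}\right) = - \frac{3}{5} \approx -0.6$)
$u{\left(F \right)} = 2 F \left(- \frac{3}{5} + F\right)$ ($u{\left(F \right)} = \left(F - \frac{3}{5}\right) \left(F + F\right) = \left(- \frac{3}{5} + F\right) 2 F = 2 F \left(- \frac{3}{5} + F\right)$)
$n{\left(-1 \right)} v{\left(-3 \right)} u{\left(-2 \right)} = 7 \left(-3\right) \frac{2}{5} \left(-2\right) \left(-3 + 5 \left(-2\right)\right) = - 21 \cdot \frac{2}{5} \left(-2\right) \left(-3 - 10\right) = - 21 \cdot \frac{2}{5} \left(-2\right) \left(-13\right) = \left(-21\right) \frac{52}{5} = - \frac{1092}{5}$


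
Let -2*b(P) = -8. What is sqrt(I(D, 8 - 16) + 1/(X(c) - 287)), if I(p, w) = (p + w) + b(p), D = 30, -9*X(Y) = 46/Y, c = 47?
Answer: sqrt(383432346953)/121447 ≈ 5.0987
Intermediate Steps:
b(P) = 4 (b(P) = -1/2*(-8) = 4)
X(Y) = -46/(9*Y)
I(p, w) = 4 + p + w (I(p, w) = (p + w) + 4 = 4 + p + w)
sqrt(I(D, 8 - 16) + 1/(X(c) - 287)) = sqrt((4 + 30 + (8 - 16)) + 1/(-46/9/47 - 287)) = sqrt((4 + 30 - 8) + 1/(-46/9*1/47 - 287)) = sqrt(26 + 1/(-46/423 - 287)) = sqrt(26 + 1/(-121447/423)) = sqrt(26 - 423/121447) = sqrt(3157199/121447) = sqrt(383432346953)/121447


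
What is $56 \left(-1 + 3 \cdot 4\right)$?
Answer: $616$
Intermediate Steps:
$56 \left(-1 + 3 \cdot 4\right) = 56 \left(-1 + 12\right) = 56 \cdot 11 = 616$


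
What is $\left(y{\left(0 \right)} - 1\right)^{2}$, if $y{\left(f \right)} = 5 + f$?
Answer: $16$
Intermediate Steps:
$\left(y{\left(0 \right)} - 1\right)^{2} = \left(\left(5 + 0\right) - 1\right)^{2} = \left(5 - 1\right)^{2} = 4^{2} = 16$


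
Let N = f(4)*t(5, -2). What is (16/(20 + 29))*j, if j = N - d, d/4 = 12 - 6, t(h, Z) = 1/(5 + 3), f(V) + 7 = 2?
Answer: -394/49 ≈ -8.0408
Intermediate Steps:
f(V) = -5 (f(V) = -7 + 2 = -5)
t(h, Z) = 1/8
d = 24 (d = 4*(12 - 6) = 4*6 = 24)
N = -5/8 (N = -5*1/8 = -5/8 ≈ -0.62500)
j = -197/8 (j = -5/8 - 1*24 = -5/8 - 24 = -197/8 ≈ -24.625)
(16/(20 + 29))*j = (16/(20 + 29))*(-197/8) = (16/49)*(-197/8) = -394/49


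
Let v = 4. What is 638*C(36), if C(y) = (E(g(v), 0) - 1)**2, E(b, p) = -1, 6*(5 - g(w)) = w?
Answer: 2552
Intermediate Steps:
g(w) = 5 - w/6
C(y) = 4 (C(y) = (-1 - 1)**2 = (-2)**2 = 4)
638*C(36) = 638*4 = 2552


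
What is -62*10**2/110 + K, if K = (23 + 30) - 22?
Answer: -279/11 ≈ -25.364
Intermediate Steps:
K = 31 (K = 53 - 22 = 31)
-62*10**2/110 + K = -62*10**2/110 + 31 = -6200/110 + 31 = -62*10/11 + 31 = -620/11 + 31 = -279/11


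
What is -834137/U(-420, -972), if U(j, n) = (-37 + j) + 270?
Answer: 834137/187 ≈ 4460.6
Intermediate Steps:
U(j, n) = 233 + j
-834137/U(-420, -972) = -834137/(233 - 420) = -834137/(-187) = -834137*(-1/187) = 834137/187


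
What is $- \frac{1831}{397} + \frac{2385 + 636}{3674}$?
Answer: $- \frac{5527757}{1458578} \approx -3.7898$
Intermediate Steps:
$- \frac{1831}{397} + \frac{2385 + 636}{3674} = \left(-1831\right) \frac{1}{397} + 3021 \cdot \frac{1}{3674} = - \frac{1831}{397} + \frac{3021}{3674} = - \frac{5527757}{1458578}$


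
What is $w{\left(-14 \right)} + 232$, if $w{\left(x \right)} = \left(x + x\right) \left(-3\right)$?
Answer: $316$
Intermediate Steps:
$w{\left(x \right)} = - 6 x$ ($w{\left(x \right)} = 2 x \left(-3\right) = - 6 x$)
$w{\left(-14 \right)} + 232 = \left(-6\right) \left(-14\right) + 232 = 84 + 232 = 316$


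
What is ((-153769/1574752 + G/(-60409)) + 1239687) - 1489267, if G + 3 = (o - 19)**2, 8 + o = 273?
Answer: -23742448712700737/95129193568 ≈ -2.4958e+5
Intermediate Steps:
o = 265 (o = -8 + 273 = 265)
G = 60513 (G = -3 + (265 - 19)**2 = -3 + 246**2 = -3 + 60516 = 60513)
((-153769/1574752 + G/(-60409)) + 1239687) - 1489267 = ((-153769/1574752 + 60513/(-60409)) + 1239687) - 1489267 = ((-153769*1/1574752 + 60513*(-1/60409)) + 1239687) - 1489267 = ((-153769/1574752 - 60513/60409) + 1239687) - 1489267 = (-104581999297/95129193568 + 1239687) - 1489267 = 117930320004733919/95129193568 - 1489267 = -23742448712700737/95129193568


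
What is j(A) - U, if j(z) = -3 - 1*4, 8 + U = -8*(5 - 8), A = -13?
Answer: -23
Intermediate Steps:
U = 16 (U = -8 - 8*(5 - 8) = -8 - 8*(-3) = -8 + 24 = 16)
j(z) = -7 (j(z) = -3 - 4 = -7)
j(A) - U = -7 - 1*16 = -7 - 16 = -23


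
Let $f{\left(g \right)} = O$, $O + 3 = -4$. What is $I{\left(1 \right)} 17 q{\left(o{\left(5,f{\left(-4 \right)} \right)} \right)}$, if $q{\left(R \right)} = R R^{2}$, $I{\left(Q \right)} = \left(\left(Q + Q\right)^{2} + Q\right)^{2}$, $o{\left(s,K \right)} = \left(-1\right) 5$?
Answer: $-53125$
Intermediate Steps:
$O = -7$ ($O = -3 - 4 = -7$)
$f{\left(g \right)} = -7$
$o{\left(s,K \right)} = -5$
$I{\left(Q \right)} = \left(Q + 4 Q^{2}\right)^{2}$ ($I{\left(Q \right)} = \left(\left(2 Q\right)^{2} + Q\right)^{2} = \left(4 Q^{2} + Q\right)^{2} = \left(Q + 4 Q^{2}\right)^{2}$)
$q{\left(R \right)} = R^{3}$
$I{\left(1 \right)} 17 q{\left(o{\left(5,f{\left(-4 \right)} \right)} \right)} = 1^{2} \left(1 + 4 \cdot 1\right)^{2} \cdot 17 \left(-5\right)^{3} = 1 \left(1 + 4\right)^{2} \cdot 17 \left(-125\right) = 1 \cdot 5^{2} \cdot 17 \left(-125\right) = 1 \cdot 25 \cdot 17 \left(-125\right) = 25 \cdot 17 \left(-125\right) = 425 \left(-125\right) = -53125$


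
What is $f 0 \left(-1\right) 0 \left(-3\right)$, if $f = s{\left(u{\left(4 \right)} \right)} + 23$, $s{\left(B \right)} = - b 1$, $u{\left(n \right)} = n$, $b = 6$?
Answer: $0$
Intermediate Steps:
$s{\left(B \right)} = -6$ ($s{\left(B \right)} = \left(-1\right) 6 \cdot 1 = \left(-6\right) 1 = -6$)
$f = 17$ ($f = -6 + 23 = 17$)
$f 0 \left(-1\right) 0 \left(-3\right) = 17 \cdot 0 \left(-1\right) 0 \left(-3\right) = 17 \cdot 0 \cdot 0 \left(-3\right) = 17 \cdot 0 \left(-3\right) = 0 \left(-3\right) = 0$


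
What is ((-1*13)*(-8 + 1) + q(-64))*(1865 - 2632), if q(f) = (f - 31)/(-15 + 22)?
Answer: -415714/7 ≈ -59388.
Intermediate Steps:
q(f) = -31/7 + f/7 (q(f) = (-31 + f)/7 = (-31 + f)*(1/7) = -31/7 + f/7)
((-1*13)*(-8 + 1) + q(-64))*(1865 - 2632) = ((-1*13)*(-8 + 1) + (-31/7 + (1/7)*(-64)))*(1865 - 2632) = (-13*(-7) + (-31/7 - 64/7))*(-767) = (91 - 95/7)*(-767) = (542/7)*(-767) = -415714/7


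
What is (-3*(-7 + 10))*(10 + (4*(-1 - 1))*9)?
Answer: 558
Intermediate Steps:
(-3*(-7 + 10))*(10 + (4*(-1 - 1))*9) = (-3*3)*(10 + (4*(-2))*9) = -9*(10 - 8*9) = -9*(10 - 72) = -9*(-62) = 558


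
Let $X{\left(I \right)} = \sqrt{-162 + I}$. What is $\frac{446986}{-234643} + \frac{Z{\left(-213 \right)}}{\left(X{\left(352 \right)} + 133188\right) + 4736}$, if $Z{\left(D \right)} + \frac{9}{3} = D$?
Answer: $- \frac{472778793842906}{247978929508211} + \frac{12 \sqrt{190}}{1056834977} \approx -1.9065$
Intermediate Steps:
$Z{\left(D \right)} = -3 + D$
$\frac{446986}{-234643} + \frac{Z{\left(-213 \right)}}{\left(X{\left(352 \right)} + 133188\right) + 4736} = \frac{446986}{-234643} + \frac{-3 - 213}{\left(\sqrt{-162 + 352} + 133188\right) + 4736} = 446986 \left(- \frac{1}{234643}\right) - \frac{216}{\left(\sqrt{190} + 133188\right) + 4736} = - \frac{446986}{234643} - \frac{216}{\left(133188 + \sqrt{190}\right) + 4736} = - \frac{446986}{234643} - \frac{216}{137924 + \sqrt{190}}$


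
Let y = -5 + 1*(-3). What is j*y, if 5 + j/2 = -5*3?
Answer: 320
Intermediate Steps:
j = -40 (j = -10 + 2*(-5*3) = -10 + 2*(-15) = -10 - 30 = -40)
y = -8 (y = -5 - 3 = -8)
j*y = -40*(-8) = 320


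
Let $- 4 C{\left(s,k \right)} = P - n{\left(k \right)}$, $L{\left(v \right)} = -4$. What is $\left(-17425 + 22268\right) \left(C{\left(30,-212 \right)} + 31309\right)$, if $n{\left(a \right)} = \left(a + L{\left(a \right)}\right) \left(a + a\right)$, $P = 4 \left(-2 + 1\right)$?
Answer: $262519658$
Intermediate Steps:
$P = -4$ ($P = 4 \left(-1\right) = -4$)
$n{\left(a \right)} = 2 a \left(-4 + a\right)$ ($n{\left(a \right)} = \left(a - 4\right) \left(a + a\right) = \left(-4 + a\right) 2 a = 2 a \left(-4 + a\right)$)
$C{\left(s,k \right)} = 1 + \frac{k \left(-4 + k\right)}{2}$ ($C{\left(s,k \right)} = - \frac{-4 - 2 k \left(-4 + k\right)}{4} = 1 + \frac{k \left(-4 + k\right)}{2}$)
$\left(-17425 + 22268\right) \left(C{\left(30,-212 \right)} + 31309\right) = \left(-17425 + 22268\right) \left(\left(1 + \frac{1}{2} \left(-212\right) \left(-4 - 212\right)\right) + 31309\right) = 4843 \left(\left(1 + \frac{1}{2} \left(-212\right) \left(-216\right)\right) + 31309\right) = 4843 \left(\left(1 + 22896\right) + 31309\right) = 4843 \left(22897 + 31309\right) = 4843 \cdot 54206 = 262519658$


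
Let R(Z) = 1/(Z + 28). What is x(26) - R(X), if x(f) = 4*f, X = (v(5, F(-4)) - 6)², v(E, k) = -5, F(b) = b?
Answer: 15495/149 ≈ 103.99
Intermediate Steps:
X = 121 (X = (-5 - 6)² = (-11)² = 121)
R(Z) = 1/(28 + Z)
x(26) - R(X) = 4*26 - 1/(28 + 121) = 104 - 1/149 = 15495/149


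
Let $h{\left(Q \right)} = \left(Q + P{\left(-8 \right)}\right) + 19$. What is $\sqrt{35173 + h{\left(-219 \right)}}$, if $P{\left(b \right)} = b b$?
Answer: $3 \sqrt{3893} \approx 187.18$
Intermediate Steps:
$P{\left(b \right)} = b^{2}$
$h{\left(Q \right)} = 83 + Q$ ($h{\left(Q \right)} = \left(Q + \left(-8\right)^{2}\right) + 19 = \left(Q + 64\right) + 19 = \left(64 + Q\right) + 19 = 83 + Q$)
$\sqrt{35173 + h{\left(-219 \right)}} = \sqrt{35173 + \left(83 - 219\right)} = \sqrt{35173 - 136} = \sqrt{35037} = 3 \sqrt{3893}$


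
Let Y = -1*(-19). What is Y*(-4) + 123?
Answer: 47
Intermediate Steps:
Y = 19
Y*(-4) + 123 = 19*(-4) + 123 = -76 + 123 = 47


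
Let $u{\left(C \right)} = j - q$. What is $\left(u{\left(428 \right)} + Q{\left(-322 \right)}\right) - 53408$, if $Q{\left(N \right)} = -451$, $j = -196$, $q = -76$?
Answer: $-53979$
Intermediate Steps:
$u{\left(C \right)} = -120$ ($u{\left(C \right)} = -196 - -76 = -196 + 76 = -120$)
$\left(u{\left(428 \right)} + Q{\left(-322 \right)}\right) - 53408 = \left(-120 - 451\right) - 53408 = -571 - 53408 = -53979$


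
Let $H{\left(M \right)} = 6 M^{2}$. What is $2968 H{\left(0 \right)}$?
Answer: $0$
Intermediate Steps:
$2968 H{\left(0 \right)} = 2968 \cdot 6 \cdot 0^{2} = 2968 \cdot 6 \cdot 0 = 2968 \cdot 0 = 0$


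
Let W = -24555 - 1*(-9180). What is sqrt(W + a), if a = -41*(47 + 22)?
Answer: 2*I*sqrt(4551) ≈ 134.92*I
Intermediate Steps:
W = -15375 (W = -24555 + 9180 = -15375)
a = -2829 (a = -41*69 = -2829)
sqrt(W + a) = sqrt(-15375 - 2829) = sqrt(-18204) = 2*I*sqrt(4551)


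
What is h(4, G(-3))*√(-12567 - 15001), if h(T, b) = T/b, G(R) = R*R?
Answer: 16*I*√1723/9 ≈ 73.794*I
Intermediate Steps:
G(R) = R²
h(4, G(-3))*√(-12567 - 15001) = (4/((-3)²))*√(-12567 - 15001) = (4/9)*√(-27568) = (4*(⅑))*(4*I*√1723) = 4*(4*I*√1723)/9 = 16*I*√1723/9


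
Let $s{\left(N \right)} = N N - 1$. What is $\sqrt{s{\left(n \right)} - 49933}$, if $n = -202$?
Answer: $i \sqrt{9130} \approx 95.551 i$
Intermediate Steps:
$s{\left(N \right)} = -1 + N^{2}$ ($s{\left(N \right)} = N^{2} - 1 = -1 + N^{2}$)
$\sqrt{s{\left(n \right)} - 49933} = \sqrt{\left(-1 + \left(-202\right)^{2}\right) - 49933} = \sqrt{\left(-1 + 40804\right) - 49933} = \sqrt{40803 - 49933} = \sqrt{-9130} = i \sqrt{9130}$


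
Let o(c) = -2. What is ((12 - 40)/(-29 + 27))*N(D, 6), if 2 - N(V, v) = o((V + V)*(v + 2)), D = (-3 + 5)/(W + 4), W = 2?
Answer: 56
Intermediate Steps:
D = ⅓ (D = (-3 + 5)/(2 + 4) = 2/6 = 2*(⅙) = ⅓ ≈ 0.33333)
N(V, v) = 4 (N(V, v) = 2 - 1*(-2) = 2 + 2 = 4)
((12 - 40)/(-29 + 27))*N(D, 6) = ((12 - 40)/(-29 + 27))*4 = -28/(-2)*4 = -28*(-½)*4 = 14*4 = 56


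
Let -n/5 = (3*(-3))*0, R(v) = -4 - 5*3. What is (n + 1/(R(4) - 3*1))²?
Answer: 1/484 ≈ 0.0020661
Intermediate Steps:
R(v) = -19 (R(v) = -4 - 15 = -19)
n = 0 (n = -5*3*(-3)*0 = -(-45)*0 = -5*0 = 0)
(n + 1/(R(4) - 3*1))² = (0 + 1/(-19 - 3*1))² = (0 + 1/(-19 - 3))² = (0 + 1/(-22))² = (0 - 1/22)² = (-1/22)² = 1/484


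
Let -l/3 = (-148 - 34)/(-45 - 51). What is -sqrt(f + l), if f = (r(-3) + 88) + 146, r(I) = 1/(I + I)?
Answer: -sqrt(32853)/12 ≈ -15.104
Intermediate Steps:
l = -91/16 (l = -3*(-148 - 34)/(-45 - 51) = -(-546)/(-96) = -(-546)*(-1)/96 = -3*91/48 = -91/16 ≈ -5.6875)
r(I) = 1/(2*I)
f = 1403/6 (f = ((1/2)/(-3) + 88) + 146 = ((1/2)*(-1/3) + 88) + 146 = (-1/6 + 88) + 146 = 527/6 + 146 = 1403/6 ≈ 233.83)
-sqrt(f + l) = -sqrt(1403/6 - 91/16) = -sqrt(10951/48) = -sqrt(32853)/12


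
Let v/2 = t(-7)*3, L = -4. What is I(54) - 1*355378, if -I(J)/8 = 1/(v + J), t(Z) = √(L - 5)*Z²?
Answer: -1284691472/3615 + 98*I/10845 ≈ -3.5538e+5 + 0.0090364*I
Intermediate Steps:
t(Z) = 3*I*Z² (t(Z) = √(-4 - 5)*Z² = √(-9)*Z² = (3*I)*Z² = 3*I*Z²)
v = 882*I (v = 2*((3*I*(-7)²)*3) = 2*((3*I*49)*3) = 2*((147*I)*3) = 2*(441*I) = 882*I ≈ 882.0*I)
I(J) = -8/(J + 882*I) (I(J) = -8/(882*I + J) = -8/(J + 882*I))
I(54) - 1*355378 = -8*(54 - 882*I)/780840 - 1*355378 = -(54 - 882*I)/97605 - 355378 = -355378 - (54 - 882*I)/97605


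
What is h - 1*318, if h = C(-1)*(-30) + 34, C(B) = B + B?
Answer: -224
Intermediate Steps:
C(B) = 2*B
h = 94 (h = (2*(-1))*(-30) + 34 = -2*(-30) + 34 = 60 + 34 = 94)
h - 1*318 = 94 - 1*318 = 94 - 318 = -224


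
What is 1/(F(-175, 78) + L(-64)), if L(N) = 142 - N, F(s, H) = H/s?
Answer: 175/35972 ≈ 0.0048649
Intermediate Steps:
1/(F(-175, 78) + L(-64)) = 1/(78/(-175) + (142 - 1*(-64))) = 1/(78*(-1/175) + (142 + 64)) = 1/(-78/175 + 206) = 1/(35972/175) = 175/35972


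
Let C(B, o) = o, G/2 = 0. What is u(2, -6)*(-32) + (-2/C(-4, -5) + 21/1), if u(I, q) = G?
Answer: 107/5 ≈ 21.400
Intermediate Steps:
G = 0 (G = 2*0 = 0)
u(I, q) = 0
u(2, -6)*(-32) + (-2/C(-4, -5) + 21/1) = 0*(-32) + (-2/(-5) + 21/1) = 0 + (-2*(-1/5) + 21*1) = 0 + (2/5 + 21) = 0 + 107/5 = 107/5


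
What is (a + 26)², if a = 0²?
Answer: 676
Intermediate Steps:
a = 0
(a + 26)² = (0 + 26)² = 26² = 676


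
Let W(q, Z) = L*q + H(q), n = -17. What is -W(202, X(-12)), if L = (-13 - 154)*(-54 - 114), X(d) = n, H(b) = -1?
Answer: -5667311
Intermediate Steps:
X(d) = -17
L = 28056 (L = -167*(-168) = 28056)
W(q, Z) = -1 + 28056*q (W(q, Z) = 28056*q - 1 = -1 + 28056*q)
-W(202, X(-12)) = -(-1 + 28056*202) = -(-1 + 5667312) = -1*5667311 = -5667311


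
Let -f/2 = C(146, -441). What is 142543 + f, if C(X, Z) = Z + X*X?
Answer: 100793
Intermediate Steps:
C(X, Z) = Z + X²
f = -41750 (f = -2*(-441 + 146²) = -2*(-441 + 21316) = -2*20875 = -41750)
142543 + f = 142543 - 41750 = 100793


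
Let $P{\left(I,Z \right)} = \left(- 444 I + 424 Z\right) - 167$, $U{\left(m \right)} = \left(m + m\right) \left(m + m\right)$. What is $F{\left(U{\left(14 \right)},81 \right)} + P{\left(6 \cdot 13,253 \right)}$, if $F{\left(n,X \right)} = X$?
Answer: $72554$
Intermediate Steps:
$U{\left(m \right)} = 4 m^{2}$ ($U{\left(m \right)} = 2 m 2 m = 4 m^{2}$)
$P{\left(I,Z \right)} = -167 - 444 I + 424 Z$
$F{\left(U{\left(14 \right)},81 \right)} + P{\left(6 \cdot 13,253 \right)} = 81 - \left(-107105 + 444 \cdot 6 \cdot 13\right) = 81 - -72473 = 81 + 72473 = 72554$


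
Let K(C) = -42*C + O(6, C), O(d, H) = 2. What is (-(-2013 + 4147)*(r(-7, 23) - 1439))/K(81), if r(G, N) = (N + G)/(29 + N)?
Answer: -19956101/22100 ≈ -902.99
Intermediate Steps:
r(G, N) = (G + N)/(29 + N)
K(C) = 2 - 42*C (K(C) = -42*C + 2 = 2 - 42*C)
(-(-2013 + 4147)*(r(-7, 23) - 1439))/K(81) = (-(-2013 + 4147)*((-7 + 23)/(29 + 23) - 1439))/(2 - 42*81) = (-2134*(16/52 - 1439))/(2 - 3402) = -2134*((1/52)*16 - 1439)/(-3400) = -2134*(4/13 - 1439)*(-1/3400) = -2134*(-18703)/13*(-1/3400) = -1*(-39912202/13)*(-1/3400) = (39912202/13)*(-1/3400) = -19956101/22100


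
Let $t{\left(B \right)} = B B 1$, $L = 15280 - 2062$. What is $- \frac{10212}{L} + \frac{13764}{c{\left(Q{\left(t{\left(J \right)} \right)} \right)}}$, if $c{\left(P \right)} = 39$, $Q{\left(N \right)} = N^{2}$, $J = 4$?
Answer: $\frac{10085238}{28639} \approx 352.15$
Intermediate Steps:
$L = 13218$
$t{\left(B \right)} = B^{2}$ ($t{\left(B \right)} = B^{2} \cdot 1 = B^{2}$)
$- \frac{10212}{L} + \frac{13764}{c{\left(Q{\left(t{\left(J \right)} \right)} \right)}} = - \frac{10212}{13218} + \frac{13764}{39} = \left(-10212\right) \frac{1}{13218} + 13764 \cdot \frac{1}{39} = - \frac{1702}{2203} + \frac{4588}{13} = \frac{10085238}{28639}$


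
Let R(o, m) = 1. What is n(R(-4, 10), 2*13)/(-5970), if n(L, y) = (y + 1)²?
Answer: -243/1990 ≈ -0.12211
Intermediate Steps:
n(L, y) = (1 + y)²
n(R(-4, 10), 2*13)/(-5970) = (1 + 2*13)²/(-5970) = (1 + 26)²*(-1/5970) = 27²*(-1/5970) = 729*(-1/5970) = -243/1990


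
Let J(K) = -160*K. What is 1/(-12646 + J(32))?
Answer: -1/17766 ≈ -5.6287e-5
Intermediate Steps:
1/(-12646 + J(32)) = 1/(-12646 - 160*32) = 1/(-12646 - 5120) = 1/(-17766) = -1/17766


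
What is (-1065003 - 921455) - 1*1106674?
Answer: -3093132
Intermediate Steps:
(-1065003 - 921455) - 1*1106674 = -1986458 - 1106674 = -3093132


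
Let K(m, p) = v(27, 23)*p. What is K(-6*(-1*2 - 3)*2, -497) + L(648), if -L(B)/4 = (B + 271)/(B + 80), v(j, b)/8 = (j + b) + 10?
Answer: -43418839/182 ≈ -2.3857e+5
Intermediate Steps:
v(j, b) = 80 + 8*b + 8*j (v(j, b) = 8*((j + b) + 10) = 8*((b + j) + 10) = 8*(10 + b + j) = 80 + 8*b + 8*j)
L(B) = -4*(271 + B)/(80 + B) (L(B) = -4*(B + 271)/(B + 80) = -4*(271 + B)/(80 + B))
K(m, p) = 480*p (K(m, p) = (80 + 8*23 + 8*27)*p = (80 + 184 + 216)*p = 480*p)
K(-6*(-1*2 - 3)*2, -497) + L(648) = 480*(-497) + 4*(-271 - 1*648)/(80 + 648) = -238560 + 4*(-271 - 648)/728 = -238560 + 4*(1/728)*(-919) = -238560 - 919/182 = -43418839/182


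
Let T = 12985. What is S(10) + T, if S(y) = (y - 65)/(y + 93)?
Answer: 1337400/103 ≈ 12984.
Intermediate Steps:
S(y) = (-65 + y)/(93 + y)
S(10) + T = (-65 + 10)/(93 + 10) + 12985 = -55/103 + 12985 = 1337400/103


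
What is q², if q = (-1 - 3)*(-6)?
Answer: 576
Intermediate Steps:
q = 24 (q = -4*(-6) = 24)
q² = 24² = 576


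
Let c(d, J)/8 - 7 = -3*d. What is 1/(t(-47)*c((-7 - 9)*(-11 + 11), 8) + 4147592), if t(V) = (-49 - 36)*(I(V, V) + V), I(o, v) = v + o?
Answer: 1/4818752 ≈ 2.0752e-7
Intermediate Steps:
I(o, v) = o + v
c(d, J) = 56 - 24*d (c(d, J) = 56 + 8*(-3*d) = 56 - 24*d)
t(V) = -255*V (t(V) = (-49 - 36)*((V + V) + V) = -85*(2*V + V) = -255*V)
1/(t(-47)*c((-7 - 9)*(-11 + 11), 8) + 4147592) = 1/((-255*(-47))*(56 - 24*(-7 - 9)*(-11 + 11)) + 4147592) = 1/(11985*(56 - (-384)*0) + 4147592) = 1/(11985*(56 - 24*0) + 4147592) = 1/(11985*(56 + 0) + 4147592) = 1/(11985*56 + 4147592) = 1/(671160 + 4147592) = 1/4818752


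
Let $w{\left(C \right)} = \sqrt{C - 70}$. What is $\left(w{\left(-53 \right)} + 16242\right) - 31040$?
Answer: $-14798 + i \sqrt{123} \approx -14798.0 + 11.091 i$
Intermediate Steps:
$w{\left(C \right)} = \sqrt{-70 + C}$
$\left(w{\left(-53 \right)} + 16242\right) - 31040 = \left(\sqrt{-70 - 53} + 16242\right) - 31040 = \left(\sqrt{-123} + 16242\right) - 31040 = \left(i \sqrt{123} + 16242\right) - 31040 = \left(16242 + i \sqrt{123}\right) - 31040 = -14798 + i \sqrt{123}$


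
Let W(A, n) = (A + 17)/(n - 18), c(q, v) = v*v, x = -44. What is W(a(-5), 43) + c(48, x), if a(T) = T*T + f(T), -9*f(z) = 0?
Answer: 48442/25 ≈ 1937.7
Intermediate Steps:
f(z) = 0 (f(z) = -⅑*0 = 0)
c(q, v) = v²
a(T) = T² (a(T) = T*T + 0 = T² + 0 = T²)
W(A, n) = (17 + A)/(-18 + n)
W(a(-5), 43) + c(48, x) = (17 + (-5)²)/(-18 + 43) + (-44)² = (17 + 25)/25 + 1936 = (1/25)*42 + 1936 = 42/25 + 1936 = 48442/25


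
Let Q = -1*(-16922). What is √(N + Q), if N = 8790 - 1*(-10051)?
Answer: √35763 ≈ 189.11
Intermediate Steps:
N = 18841 (N = 8790 + 10051 = 18841)
Q = 16922
√(N + Q) = √(18841 + 16922) = √35763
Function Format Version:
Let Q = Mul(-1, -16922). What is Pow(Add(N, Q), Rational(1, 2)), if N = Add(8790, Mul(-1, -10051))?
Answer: Pow(35763, Rational(1, 2)) ≈ 189.11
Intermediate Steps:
N = 18841 (N = Add(8790, 10051) = 18841)
Q = 16922
Pow(Add(N, Q), Rational(1, 2)) = Pow(Add(18841, 16922), Rational(1, 2)) = Pow(35763, Rational(1, 2))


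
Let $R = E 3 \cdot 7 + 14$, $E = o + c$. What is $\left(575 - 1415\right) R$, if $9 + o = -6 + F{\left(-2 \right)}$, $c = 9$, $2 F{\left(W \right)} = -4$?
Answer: $129360$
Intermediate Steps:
$F{\left(W \right)} = -2$ ($F{\left(W \right)} = \frac{1}{2} \left(-4\right) = -2$)
$o = -17$ ($o = -9 - 8 = -17$)
$E = -8$ ($E = -17 + 9 = -8$)
$R = -154$ ($R = - 8 \cdot 3 \cdot 7 + 14 = \left(-8\right) 21 + 14 = -168 + 14 = -154$)
$\left(575 - 1415\right) R = \left(575 - 1415\right) \left(-154\right) = \left(-840\right) \left(-154\right) = 129360$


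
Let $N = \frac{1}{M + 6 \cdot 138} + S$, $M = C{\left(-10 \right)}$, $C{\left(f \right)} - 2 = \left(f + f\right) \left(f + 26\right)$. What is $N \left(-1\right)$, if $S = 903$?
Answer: $- \frac{460531}{510} \approx -903.0$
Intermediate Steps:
$C{\left(f \right)} = 2 + 2 f \left(26 + f\right)$ ($C{\left(f \right)} = 2 + \left(f + f\right) \left(f + 26\right) = 2 + 2 f \left(26 + f\right)$)
$M = -318$ ($M = 2 + 2 \left(-10\right)^{2} + 52 \left(-10\right) = 2 + 2 \cdot 100 - 520 = 2 + 200 - 520 = -318$)
$N = \frac{460531}{510}$ ($N = \frac{1}{-318 + 6 \cdot 138} + 903 = \frac{1}{-318 + 828} + 903 = \frac{1}{510} + 903 = \frac{460531}{510} \approx 903.0$)
$N \left(-1\right) = \frac{460531}{510} \left(-1\right) = - \frac{460531}{510}$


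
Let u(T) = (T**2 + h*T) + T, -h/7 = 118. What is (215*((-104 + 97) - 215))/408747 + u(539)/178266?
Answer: -1083615473/1104025647 ≈ -0.98151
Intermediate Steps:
h = -826 (h = -7*118 = -826)
u(T) = T**2 - 825*T (u(T) = (T**2 - 826*T) + T = T**2 - 825*T)
(215*((-104 + 97) - 215))/408747 + u(539)/178266 = (215*((-104 + 97) - 215))/408747 + (539*(-825 + 539))/178266 = (215*(-7 - 215))*(1/408747) + (539*(-286))*(1/178266) = (215*(-222))*(1/408747) - 154154*1/178266 = -47730*1/408747 - 7007/8103 = -15910/136249 - 7007/8103 = -1083615473/1104025647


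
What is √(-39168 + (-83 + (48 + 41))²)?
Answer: 6*I*√1087 ≈ 197.82*I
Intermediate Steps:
√(-39168 + (-83 + (48 + 41))²) = √(-39168 + (-83 + 89)²) = √(-39168 + 6²) = √(-39168 + 36) = √(-39132) = 6*I*√1087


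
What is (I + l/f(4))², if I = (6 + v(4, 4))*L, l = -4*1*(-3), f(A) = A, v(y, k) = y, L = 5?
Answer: 2809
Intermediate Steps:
l = 12 (l = -4*(-3) = 12)
I = 50 (I = (6 + 4)*5 = 10*5 = 50)
(I + l/f(4))² = (50 + 12/4)² = (50 + 12*(¼))² = (50 + 3)² = 53² = 2809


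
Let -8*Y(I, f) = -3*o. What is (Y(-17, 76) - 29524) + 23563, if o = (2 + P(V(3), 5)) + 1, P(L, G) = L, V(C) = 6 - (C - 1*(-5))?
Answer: -47685/8 ≈ -5960.6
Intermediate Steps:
V(C) = 1 - C (V(C) = 6 - (C + 5) = 6 - (5 + C) = 6 + (-5 - C) = 1 - C)
o = 1 (o = (2 + (1 - 1*3)) + 1 = (2 + (1 - 3)) + 1 = (2 - 2) + 1 = 0 + 1 = 1)
Y(I, f) = 3/8 (Y(I, f) = -(-3)/8 = -1/8*(-3) = 3/8)
(Y(-17, 76) - 29524) + 23563 = (3/8 - 29524) + 23563 = -236189/8 + 23563 = -47685/8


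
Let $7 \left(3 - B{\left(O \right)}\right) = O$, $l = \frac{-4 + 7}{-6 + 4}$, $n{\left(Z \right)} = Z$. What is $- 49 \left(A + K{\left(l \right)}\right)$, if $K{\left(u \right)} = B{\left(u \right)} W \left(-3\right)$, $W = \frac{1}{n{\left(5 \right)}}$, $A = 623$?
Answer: $- \frac{60865}{2} \approx -30433.0$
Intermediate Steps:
$l = - \frac{3}{2}$ ($l = \frac{3}{-2} = 3 \left(- \frac{1}{2}\right) = - \frac{3}{2} \approx -1.5$)
$B{\left(O \right)} = 3 - \frac{O}{7}$
$W = \frac{1}{5} \approx 0.2$
$K{\left(u \right)} = - \frac{9}{5} + \frac{3 u}{35}$ ($K{\left(u \right)} = \left(3 - \frac{u}{7}\right) \frac{1}{5} \left(-3\right) = \left(\frac{3}{5} - \frac{u}{35}\right) \left(-3\right) = - \frac{9}{5} + \frac{3 u}{35}$)
$- 49 \left(A + K{\left(l \right)}\right) = - 49 \left(623 + \left(- \frac{9}{5} + \frac{3}{35} \left(- \frac{3}{2}\right)\right)\right) = - 49 \left(623 - \frac{27}{14}\right) = \left(-49\right) \frac{8695}{14} = - \frac{60865}{2}$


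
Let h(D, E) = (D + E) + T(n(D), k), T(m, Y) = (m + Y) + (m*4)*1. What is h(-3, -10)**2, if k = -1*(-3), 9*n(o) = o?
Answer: 1225/9 ≈ 136.11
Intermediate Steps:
n(o) = o/9
k = 3
T(m, Y) = Y + 5*m (T(m, Y) = (Y + m) + (4*m)*1 = (Y + m) + 4*m = Y + 5*m)
h(D, E) = 3 + E + 14*D/9 (h(D, E) = (D + E) + (3 + 5*(D/9)) = (D + E) + (3 + 5*D/9) = 3 + E + 14*D/9)
h(-3, -10)**2 = (3 - 10 + (14/9)*(-3))**2 = (3 - 10 - 14/3)**2 = (-35/3)**2 = 1225/9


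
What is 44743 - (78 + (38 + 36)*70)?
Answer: 39485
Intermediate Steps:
44743 - (78 + (38 + 36)*70) = 44743 - (78 + 74*70) = 44743 - (78 + 5180) = 44743 - 1*5258 = 44743 - 5258 = 39485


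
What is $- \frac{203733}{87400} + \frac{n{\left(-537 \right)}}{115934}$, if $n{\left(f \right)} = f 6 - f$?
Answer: $- \frac{11927125311}{5066315800} \approx -2.3542$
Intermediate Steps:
$n{\left(f \right)} = 5 f$ ($n{\left(f \right)} = 6 f - f = 5 f$)
$- \frac{203733}{87400} + \frac{n{\left(-537 \right)}}{115934} = - \frac{203733}{87400} + \frac{5 \left(-537\right)}{115934} = \left(-203733\right) \frac{1}{87400} - \frac{2685}{115934} = - \frac{203733}{87400} - \frac{2685}{115934} = - \frac{11927125311}{5066315800}$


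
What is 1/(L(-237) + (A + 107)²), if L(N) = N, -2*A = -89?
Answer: 4/90861 ≈ 4.4023e-5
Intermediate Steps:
A = 89/2 (A = -½*(-89) = 89/2 ≈ 44.500)
1/(L(-237) + (A + 107)²) = 1/(-237 + (89/2 + 107)²) = 1/(-237 + (303/2)²) = 1/(-237 + 91809/4) = 1/(90861/4) = 4/90861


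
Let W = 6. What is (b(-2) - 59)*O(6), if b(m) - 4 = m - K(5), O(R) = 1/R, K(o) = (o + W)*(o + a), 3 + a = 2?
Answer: -101/6 ≈ -16.833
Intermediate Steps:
a = -1 (a = -3 + 2 = -1)
K(o) = (-1 + o)*(6 + o) (K(o) = (o + 6)*(o - 1) = (6 + o)*(-1 + o) = (-1 + o)*(6 + o))
b(m) = -40 + m (b(m) = 4 + (m - (-6 + 5² + 5*5)) = 4 + (m - (-6 + 25 + 25)) = 4 + (m - 1*44) = 4 + (m - 44) = 4 + (-44 + m) = -40 + m)
(b(-2) - 59)*O(6) = ((-40 - 2) - 59)/6 = (-42 - 59)*(⅙) = -101*⅙ = -101/6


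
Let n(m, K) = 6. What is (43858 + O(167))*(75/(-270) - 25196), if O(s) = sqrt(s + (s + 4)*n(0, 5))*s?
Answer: -9945525157/9 - 75740011*sqrt(1193)/18 ≈ -1.2504e+9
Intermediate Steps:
O(s) = s*sqrt(24 + 7*s) (O(s) = sqrt(s + (s + 4)*6)*s = sqrt(s + (4 + s)*6)*s = sqrt(s + (24 + 6*s))*s = sqrt(24 + 7*s)*s = s*sqrt(24 + 7*s))
(43858 + O(167))*(75/(-270) - 25196) = (43858 + 167*sqrt(24 + 7*167))*(75/(-270) - 25196) = (43858 + 167*sqrt(24 + 1169))*(-1/270*75 - 25196) = (43858 + 167*sqrt(1193))*(-5/18 - 25196) = (43858 + 167*sqrt(1193))*(-453533/18) = -9945525157/9 - 75740011*sqrt(1193)/18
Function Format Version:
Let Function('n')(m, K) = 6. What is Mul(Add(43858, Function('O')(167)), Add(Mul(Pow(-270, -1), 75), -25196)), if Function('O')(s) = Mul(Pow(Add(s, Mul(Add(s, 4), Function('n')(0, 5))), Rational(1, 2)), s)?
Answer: Add(Rational(-9945525157, 9), Mul(Rational(-75740011, 18), Pow(1193, Rational(1, 2)))) ≈ -1.2504e+9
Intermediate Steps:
Function('O')(s) = Mul(s, Pow(Add(24, Mul(7, s)), Rational(1, 2))) (Function('O')(s) = Mul(Pow(Add(s, Mul(Add(s, 4), 6)), Rational(1, 2)), s) = Mul(Pow(Add(s, Mul(Add(4, s), 6)), Rational(1, 2)), s) = Mul(Pow(Add(s, Add(24, Mul(6, s))), Rational(1, 2)), s) = Mul(Pow(Add(24, Mul(7, s)), Rational(1, 2)), s) = Mul(s, Pow(Add(24, Mul(7, s)), Rational(1, 2))))
Mul(Add(43858, Function('O')(167)), Add(Mul(Pow(-270, -1), 75), -25196)) = Mul(Add(43858, Mul(167, Pow(Add(24, Mul(7, 167)), Rational(1, 2)))), Add(Mul(Pow(-270, -1), 75), -25196)) = Mul(Add(43858, Mul(167, Pow(Add(24, 1169), Rational(1, 2)))), Add(Mul(Rational(-1, 270), 75), -25196)) = Mul(Add(43858, Mul(167, Pow(1193, Rational(1, 2)))), Add(Rational(-5, 18), -25196)) = Mul(Add(43858, Mul(167, Pow(1193, Rational(1, 2)))), Rational(-453533, 18)) = Add(Rational(-9945525157, 9), Mul(Rational(-75740011, 18), Pow(1193, Rational(1, 2))))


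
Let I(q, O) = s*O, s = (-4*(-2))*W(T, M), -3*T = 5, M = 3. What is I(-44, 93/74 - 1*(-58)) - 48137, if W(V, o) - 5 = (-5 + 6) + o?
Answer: -1623209/37 ≈ -43871.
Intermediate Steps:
T = -5/3 (T = -⅓*5 = -5/3 ≈ -1.6667)
W(V, o) = 6 + o (W(V, o) = 5 + ((-5 + 6) + o) = 5 + (1 + o) = 6 + o)
s = 72 (s = (-4*(-2))*(6 + 3) = 8*9 = 72)
I(q, O) = 72*O
I(-44, 93/74 - 1*(-58)) - 48137 = 72*(93/74 - 1*(-58)) - 48137 = 72*(93*(1/74) + 58) - 48137 = 72*(93/74 + 58) - 48137 = 72*(4385/74) - 48137 = 157860/37 - 48137 = -1623209/37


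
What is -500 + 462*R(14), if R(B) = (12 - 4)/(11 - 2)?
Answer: -268/3 ≈ -89.333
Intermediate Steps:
R(B) = 8/9
-500 + 462*R(14) = -500 + 462*(8/9) = -500 + 1232/3 = -268/3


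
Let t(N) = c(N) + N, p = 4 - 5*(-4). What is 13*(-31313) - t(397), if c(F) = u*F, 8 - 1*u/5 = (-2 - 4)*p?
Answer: -709186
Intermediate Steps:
p = 24 (p = 4 + 20 = 24)
u = 760 (u = 40 - 5*(-2 - 4)*24 = 40 - (-30)*24 = 40 - 5*(-144) = 40 + 720 = 760)
c(F) = 760*F
t(N) = 761*N (t(N) = 760*N + N = 761*N)
13*(-31313) - t(397) = 13*(-31313) - 761*397 = -407069 - 1*302117 = -407069 - 302117 = -709186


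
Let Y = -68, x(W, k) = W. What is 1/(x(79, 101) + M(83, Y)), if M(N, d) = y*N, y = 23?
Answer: 1/1988 ≈ 0.00050302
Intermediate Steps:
M(N, d) = 23*N
1/(x(79, 101) + M(83, Y)) = 1/(79 + 23*83) = 1/(79 + 1909) = 1/1988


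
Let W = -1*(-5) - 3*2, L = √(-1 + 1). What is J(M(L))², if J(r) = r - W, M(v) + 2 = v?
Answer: 1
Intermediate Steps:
L = 0 (L = √0 = 0)
M(v) = -2 + v
W = -1 (W = 5 - 6 = -1)
J(r) = 1 + r (J(r) = r - 1*(-1) = r + 1 = 1 + r)
J(M(L))² = (1 + (-2 + 0))² = (1 - 2)² = (-1)² = 1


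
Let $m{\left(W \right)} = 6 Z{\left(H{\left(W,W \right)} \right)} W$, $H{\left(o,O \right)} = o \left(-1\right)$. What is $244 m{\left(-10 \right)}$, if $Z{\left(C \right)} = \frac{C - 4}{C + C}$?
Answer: $-4392$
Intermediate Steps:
$H{\left(o,O \right)} = - o$
$Z{\left(C \right)} = \frac{-4 + C}{2 C}$
$m{\left(W \right)} = 12 + 3 W$ ($m{\left(W \right)} = 6 \frac{-4 - W}{2 \left(- W\right)} W = 6 \frac{- \frac{1}{W} \left(-4 - W\right)}{2} W = 6 \left(- \frac{-4 - W}{2 W}\right) W = - \frac{3 \left(-4 - W\right)}{W} W = 12 + 3 W$)
$244 m{\left(-10 \right)} = 244 \left(12 + 3 \left(-10\right)\right) = 244 \left(12 - 30\right) = 244 \left(-18\right) = -4392$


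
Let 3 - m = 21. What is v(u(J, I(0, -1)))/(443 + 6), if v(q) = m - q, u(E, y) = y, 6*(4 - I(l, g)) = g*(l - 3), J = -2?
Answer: -43/898 ≈ -0.047884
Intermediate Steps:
I(l, g) = 4 - g*(-3 + l)/6 (I(l, g) = 4 - g*(l - 3)/6 = 4 - g*(-3 + l)/6)
m = -18 (m = 3 - 1*21 = 3 - 21 = -18)
v(q) = -18 - q
v(u(J, I(0, -1)))/(443 + 6) = (-18 - (4 + (1/2)*(-1) - 1/6*(-1)*0))/(443 + 6) = (-18 - (4 - 1/2 + 0))/449 = (-18 - 1*7/2)/449 = (-18 - 7/2)/449 = (1/449)*(-43/2) = -43/898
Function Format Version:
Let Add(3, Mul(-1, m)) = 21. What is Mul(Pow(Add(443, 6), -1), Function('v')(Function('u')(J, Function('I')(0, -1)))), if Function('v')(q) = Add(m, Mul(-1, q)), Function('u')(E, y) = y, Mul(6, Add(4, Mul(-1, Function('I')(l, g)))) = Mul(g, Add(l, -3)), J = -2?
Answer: Rational(-43, 898) ≈ -0.047884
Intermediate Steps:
Function('I')(l, g) = Add(4, Mul(Rational(-1, 6), g, Add(-3, l))) (Function('I')(l, g) = Add(4, Mul(Rational(-1, 6), Mul(g, Add(l, -3)))) = Add(4, Mul(Rational(-1, 6), Mul(g, Add(-3, l)))) = Add(4, Mul(Rational(-1, 6), g, Add(-3, l))))
m = -18 (m = Add(3, Mul(-1, 21)) = Add(3, -21) = -18)
Function('v')(q) = Add(-18, Mul(-1, q))
Mul(Pow(Add(443, 6), -1), Function('v')(Function('u')(J, Function('I')(0, -1)))) = Mul(Pow(Add(443, 6), -1), Add(-18, Mul(-1, Add(4, Mul(Rational(1, 2), -1), Mul(Rational(-1, 6), -1, 0))))) = Mul(Pow(449, -1), Add(-18, Mul(-1, Add(4, Rational(-1, 2), 0)))) = Mul(Rational(1, 449), Add(-18, Mul(-1, Rational(7, 2)))) = Mul(Rational(1, 449), Add(-18, Rational(-7, 2))) = Mul(Rational(1, 449), Rational(-43, 2)) = Rational(-43, 898)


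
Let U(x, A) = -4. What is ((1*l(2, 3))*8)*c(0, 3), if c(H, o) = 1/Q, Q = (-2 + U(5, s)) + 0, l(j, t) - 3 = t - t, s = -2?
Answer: -4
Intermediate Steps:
l(j, t) = 3 (l(j, t) = 3 + (t - t) = 3 + 0 = 3)
Q = -6 (Q = (-2 - 4) + 0 = -6 + 0 = -6)
c(H, o) = -⅙ (c(H, o) = 1/(-6) = -⅙)
((1*l(2, 3))*8)*c(0, 3) = ((1*3)*8)*(-⅙) = (3*8)*(-⅙) = 24*(-⅙) = -4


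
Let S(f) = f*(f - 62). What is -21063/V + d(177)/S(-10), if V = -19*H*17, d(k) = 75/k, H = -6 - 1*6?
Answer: -877117/161424 ≈ -5.4336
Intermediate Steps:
H = -12 (H = -6 - 6 = -12)
S(f) = f*(-62 + f)
V = 3876 (V = -19*(-12)*17 = 228*17 = 3876)
-21063/V + d(177)/S(-10) = -21063/3876 + (75/177)/((-10*(-62 - 10))) = -21063*1/3876 + (75*(1/177))/((-10*(-72))) = -413/76 + (25/59)/720 = -413/76 + (25/59)*(1/720) = -413/76 + 5/8496 = -877117/161424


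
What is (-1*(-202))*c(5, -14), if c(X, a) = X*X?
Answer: 5050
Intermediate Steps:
c(X, a) = X**2
(-1*(-202))*c(5, -14) = -1*(-202)*5**2 = 202*25 = 5050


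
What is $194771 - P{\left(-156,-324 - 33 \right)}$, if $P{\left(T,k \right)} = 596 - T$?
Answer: $194019$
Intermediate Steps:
$194771 - P{\left(-156,-324 - 33 \right)} = 194771 - \left(596 - -156\right) = 194771 - \left(596 + 156\right) = 194771 - 752 = 194019$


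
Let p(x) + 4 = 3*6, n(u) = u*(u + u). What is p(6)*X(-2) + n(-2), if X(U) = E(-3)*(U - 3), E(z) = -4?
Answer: 288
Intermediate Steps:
n(u) = 2*u² (n(u) = u*(2*u) = 2*u²)
p(x) = 14 (p(x) = -4 + 3*6 = -4 + 18 = 14)
X(U) = 12 - 4*U (X(U) = -4*(U - 3) = -4*(-3 + U) = 12 - 4*U)
p(6)*X(-2) + n(-2) = 14*(12 - 4*(-2)) + 2*(-2)² = 14*(12 + 8) + 2*4 = 14*20 + 8 = 280 + 8 = 288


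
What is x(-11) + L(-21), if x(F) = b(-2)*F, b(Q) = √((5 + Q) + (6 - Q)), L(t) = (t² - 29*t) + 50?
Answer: 1100 - 11*√11 ≈ 1063.5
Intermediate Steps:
L(t) = 50 + t² - 29*t
b(Q) = √11
x(F) = F*√11 (x(F) = √11*F = F*√11)
x(-11) + L(-21) = -11*√11 + (50 + (-21)² - 29*(-21)) = -11*√11 + (50 + 441 + 609) = -11*√11 + 1100 = 1100 - 11*√11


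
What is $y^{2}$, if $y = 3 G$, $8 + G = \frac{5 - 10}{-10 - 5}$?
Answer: $529$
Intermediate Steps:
$G = - \frac{23}{3}$ ($G = -8 + \frac{5 - 10}{-10 - 5} = -8 - \frac{5}{-15} = -8 - - \frac{1}{3} = -8 + \frac{1}{3} = - \frac{23}{3} \approx -7.6667$)
$y = -23$ ($y = 3 \left(- \frac{23}{3}\right) = -23$)
$y^{2} = \left(-23\right)^{2} = 529$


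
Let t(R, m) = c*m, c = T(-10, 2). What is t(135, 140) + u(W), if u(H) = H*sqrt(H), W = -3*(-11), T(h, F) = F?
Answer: 280 + 33*sqrt(33) ≈ 469.57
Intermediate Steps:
c = 2
t(R, m) = 2*m
W = 33
u(H) = H**(3/2)
t(135, 140) + u(W) = 2*140 + 33**(3/2) = 280 + 33*sqrt(33)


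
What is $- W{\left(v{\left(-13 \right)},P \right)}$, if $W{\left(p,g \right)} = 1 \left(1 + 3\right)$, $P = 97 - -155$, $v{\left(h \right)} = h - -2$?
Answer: $-4$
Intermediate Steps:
$v{\left(h \right)} = 2 + h$ ($v{\left(h \right)} = h + 2 = 2 + h$)
$P = 252$ ($P = 97 + 155 = 252$)
$W{\left(p,g \right)} = 4$ ($W{\left(p,g \right)} = 1 \cdot 4 = 4$)
$- W{\left(v{\left(-13 \right)},P \right)} = \left(-1\right) 4 = -4$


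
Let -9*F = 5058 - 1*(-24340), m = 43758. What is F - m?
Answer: -423220/9 ≈ -47024.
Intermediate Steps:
F = -29398/9 (F = -(5058 - 1*(-24340))/9 = -(5058 + 24340)/9 = -⅑*29398 = -29398/9 ≈ -3266.4)
F - m = -29398/9 - 1*43758 = -29398/9 - 43758 = -423220/9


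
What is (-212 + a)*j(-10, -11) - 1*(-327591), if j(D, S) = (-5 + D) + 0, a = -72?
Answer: 331851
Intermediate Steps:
j(D, S) = -5 + D
(-212 + a)*j(-10, -11) - 1*(-327591) = (-212 - 72)*(-5 - 10) - 1*(-327591) = -284*(-15) + 327591 = 4260 + 327591 = 331851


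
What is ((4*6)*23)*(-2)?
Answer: -1104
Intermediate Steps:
((4*6)*23)*(-2) = (24*23)*(-2) = 552*(-2) = -1104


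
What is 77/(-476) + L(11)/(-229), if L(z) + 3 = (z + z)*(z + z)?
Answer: -35227/15572 ≈ -2.2622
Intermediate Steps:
L(z) = -3 + 4*z**2 (L(z) = -3 + (z + z)*(z + z) = -3 + (2*z)*(2*z) = -3 + 4*z**2)
77/(-476) + L(11)/(-229) = 77/(-476) + (-3 + 4*11**2)/(-229) = 77*(-1/476) + (-3 + 4*121)*(-1/229) = -11/68 + (-3 + 484)*(-1/229) = -11/68 + 481*(-1/229) = -11/68 - 481/229 = -35227/15572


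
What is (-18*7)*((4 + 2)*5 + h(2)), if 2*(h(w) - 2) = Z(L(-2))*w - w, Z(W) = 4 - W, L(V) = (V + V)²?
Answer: -2394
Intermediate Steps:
L(V) = 4*V² (L(V) = (2*V)² = 4*V²)
h(w) = 2 - 13*w/2 (h(w) = 2 + ((4 - 4*(-2)²)*w - w)/2 = 2 + ((4 - 4*4)*w - w)/2 = 2 + ((4 - 1*16)*w - w)/2 = 2 + ((4 - 16)*w - w)/2 = 2 + (-12*w - w)/2 = 2 + (-13*w)/2 = 2 - 13*w/2)
(-18*7)*((4 + 2)*5 + h(2)) = (-18*7)*((4 + 2)*5 + (2 - 13/2*2)) = -126*(6*5 + (2 - 13)) = -126*(30 - 11) = -126*19 = -2394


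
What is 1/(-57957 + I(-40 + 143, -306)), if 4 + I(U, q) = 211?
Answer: -1/57750 ≈ -1.7316e-5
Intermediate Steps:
I(U, q) = 207 (I(U, q) = -4 + 211 = 207)
1/(-57957 + I(-40 + 143, -306)) = 1/(-57957 + 207) = 1/(-57750) = -1/57750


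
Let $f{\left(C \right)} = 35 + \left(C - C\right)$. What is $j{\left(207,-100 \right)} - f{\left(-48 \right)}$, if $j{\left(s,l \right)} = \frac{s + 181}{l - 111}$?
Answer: $- \frac{7773}{211} \approx -36.839$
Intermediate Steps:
$j{\left(s,l \right)} = \frac{181 + s}{-111 + l}$
$f{\left(C \right)} = 35$ ($f{\left(C \right)} = 35 + 0 = 35$)
$j{\left(207,-100 \right)} - f{\left(-48 \right)} = \frac{181 + 207}{-111 - 100} - 35 = \frac{1}{-211} \cdot 388 - 35 = \left(- \frac{1}{211}\right) 388 - 35 = - \frac{388}{211} - 35 = - \frac{7773}{211}$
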